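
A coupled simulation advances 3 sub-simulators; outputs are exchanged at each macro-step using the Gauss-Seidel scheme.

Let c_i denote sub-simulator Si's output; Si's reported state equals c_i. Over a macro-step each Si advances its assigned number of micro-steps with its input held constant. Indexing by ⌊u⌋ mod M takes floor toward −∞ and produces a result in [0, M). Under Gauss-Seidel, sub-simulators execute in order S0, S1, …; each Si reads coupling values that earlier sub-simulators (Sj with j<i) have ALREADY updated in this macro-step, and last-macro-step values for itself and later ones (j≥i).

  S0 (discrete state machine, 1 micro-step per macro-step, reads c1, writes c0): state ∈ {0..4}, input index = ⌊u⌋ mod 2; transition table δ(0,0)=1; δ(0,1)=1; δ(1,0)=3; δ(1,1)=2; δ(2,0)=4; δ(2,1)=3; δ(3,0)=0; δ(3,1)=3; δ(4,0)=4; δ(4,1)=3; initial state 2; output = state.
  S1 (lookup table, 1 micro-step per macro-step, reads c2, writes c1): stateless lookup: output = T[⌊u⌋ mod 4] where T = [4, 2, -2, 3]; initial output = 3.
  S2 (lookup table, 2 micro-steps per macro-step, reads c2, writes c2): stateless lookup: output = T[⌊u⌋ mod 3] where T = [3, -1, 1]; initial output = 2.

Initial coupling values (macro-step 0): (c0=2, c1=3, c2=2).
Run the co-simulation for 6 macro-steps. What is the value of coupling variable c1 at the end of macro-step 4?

macro 1: S0 reads c1=3 → after 1×micro: 3; S1 reads c2=2 → after 1×micro: -2; S2 reads c2=2 → after 2×micro: 1 ⇒ (c0=3, c1=-2, c2=1)
macro 2: S0 reads c1=-2 → after 1×micro: 0; S1 reads c2=1 → after 1×micro: 2; S2 reads c2=1 → after 2×micro: -1 ⇒ (c0=0, c1=2, c2=-1)
macro 3: S0 reads c1=2 → after 1×micro: 1; S1 reads c2=-1 → after 1×micro: 3; S2 reads c2=-1 → after 2×micro: 1 ⇒ (c0=1, c1=3, c2=1)
macro 4: S0 reads c1=3 → after 1×micro: 2; S1 reads c2=1 → after 1×micro: 2; S2 reads c2=1 → after 2×micro: -1 ⇒ (c0=2, c1=2, c2=-1)
macro 5: S0 reads c1=2 → after 1×micro: 4; S1 reads c2=-1 → after 1×micro: 3; S2 reads c2=-1 → after 2×micro: 1 ⇒ (c0=4, c1=3, c2=1)
macro 6: S0 reads c1=3 → after 1×micro: 3; S1 reads c2=1 → after 1×micro: 2; S2 reads c2=1 → after 2×micro: -1 ⇒ (c0=3, c1=2, c2=-1)

c1 at macro-step 4 = 2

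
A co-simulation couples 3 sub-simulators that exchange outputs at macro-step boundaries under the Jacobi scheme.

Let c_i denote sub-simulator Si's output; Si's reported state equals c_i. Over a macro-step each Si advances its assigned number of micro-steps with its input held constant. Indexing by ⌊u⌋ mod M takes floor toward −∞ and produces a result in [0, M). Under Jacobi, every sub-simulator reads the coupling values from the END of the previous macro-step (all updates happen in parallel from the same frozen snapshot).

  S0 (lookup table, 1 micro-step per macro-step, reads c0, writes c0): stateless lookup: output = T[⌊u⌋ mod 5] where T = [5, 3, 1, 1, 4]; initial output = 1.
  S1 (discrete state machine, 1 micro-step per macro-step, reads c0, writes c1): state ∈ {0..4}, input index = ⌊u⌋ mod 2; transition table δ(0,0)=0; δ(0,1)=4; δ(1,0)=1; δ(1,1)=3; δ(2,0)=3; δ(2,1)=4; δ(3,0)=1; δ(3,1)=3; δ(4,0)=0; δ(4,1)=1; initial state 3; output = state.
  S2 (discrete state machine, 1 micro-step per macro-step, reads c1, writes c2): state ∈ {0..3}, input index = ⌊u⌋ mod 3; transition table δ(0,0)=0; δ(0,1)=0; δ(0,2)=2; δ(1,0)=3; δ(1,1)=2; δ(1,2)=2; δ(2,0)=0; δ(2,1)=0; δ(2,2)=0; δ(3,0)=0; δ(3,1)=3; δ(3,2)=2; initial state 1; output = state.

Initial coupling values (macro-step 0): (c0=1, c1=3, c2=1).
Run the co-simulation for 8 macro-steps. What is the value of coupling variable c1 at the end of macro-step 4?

c1 at macro-step 4 = 3

macro 1: S0 reads c0=1 → after 1×micro: 3; S1 reads c0=1 → after 1×micro: 3; S2 reads c1=3 → after 1×micro: 3 ⇒ (c0=3, c1=3, c2=3)
macro 2: S0 reads c0=3 → after 1×micro: 1; S1 reads c0=3 → after 1×micro: 3; S2 reads c1=3 → after 1×micro: 0 ⇒ (c0=1, c1=3, c2=0)
macro 3: S0 reads c0=1 → after 1×micro: 3; S1 reads c0=1 → after 1×micro: 3; S2 reads c1=3 → after 1×micro: 0 ⇒ (c0=3, c1=3, c2=0)
macro 4: S0 reads c0=3 → after 1×micro: 1; S1 reads c0=3 → after 1×micro: 3; S2 reads c1=3 → after 1×micro: 0 ⇒ (c0=1, c1=3, c2=0)
macro 5: S0 reads c0=1 → after 1×micro: 3; S1 reads c0=1 → after 1×micro: 3; S2 reads c1=3 → after 1×micro: 0 ⇒ (c0=3, c1=3, c2=0)
macro 6: S0 reads c0=3 → after 1×micro: 1; S1 reads c0=3 → after 1×micro: 3; S2 reads c1=3 → after 1×micro: 0 ⇒ (c0=1, c1=3, c2=0)
macro 7: S0 reads c0=1 → after 1×micro: 3; S1 reads c0=1 → after 1×micro: 3; S2 reads c1=3 → after 1×micro: 0 ⇒ (c0=3, c1=3, c2=0)
macro 8: S0 reads c0=3 → after 1×micro: 1; S1 reads c0=3 → after 1×micro: 3; S2 reads c1=3 → after 1×micro: 0 ⇒ (c0=1, c1=3, c2=0)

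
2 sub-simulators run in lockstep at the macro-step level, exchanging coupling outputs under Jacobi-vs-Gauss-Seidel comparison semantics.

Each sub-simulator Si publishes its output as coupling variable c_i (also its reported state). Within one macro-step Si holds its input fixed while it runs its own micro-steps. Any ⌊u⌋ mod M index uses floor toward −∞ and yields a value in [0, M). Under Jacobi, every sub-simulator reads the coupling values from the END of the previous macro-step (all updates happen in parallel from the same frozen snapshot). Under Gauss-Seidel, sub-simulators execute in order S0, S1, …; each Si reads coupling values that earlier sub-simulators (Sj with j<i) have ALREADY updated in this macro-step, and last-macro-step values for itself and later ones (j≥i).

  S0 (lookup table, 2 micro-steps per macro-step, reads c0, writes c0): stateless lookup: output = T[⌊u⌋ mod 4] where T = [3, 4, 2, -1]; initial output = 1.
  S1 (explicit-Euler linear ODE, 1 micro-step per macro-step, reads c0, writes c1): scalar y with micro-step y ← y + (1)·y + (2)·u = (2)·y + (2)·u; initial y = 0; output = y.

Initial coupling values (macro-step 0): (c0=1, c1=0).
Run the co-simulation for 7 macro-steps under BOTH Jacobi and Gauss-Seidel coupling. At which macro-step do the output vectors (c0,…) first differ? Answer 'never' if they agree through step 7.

first divergence at macro-step: 1

[Jacobi] macro 1: S0 reads c0=1 → after 2×micro: 4; S1 reads c0=1 → after 1×micro: 2 ⇒ (c0=4, c1=2)
[Jacobi] macro 2: S0 reads c0=4 → after 2×micro: 3; S1 reads c0=4 → after 1×micro: 12 ⇒ (c0=3, c1=12)
[Jacobi] macro 3: S0 reads c0=3 → after 2×micro: -1; S1 reads c0=3 → after 1×micro: 30 ⇒ (c0=-1, c1=30)
[Jacobi] macro 4: S0 reads c0=-1 → after 2×micro: -1; S1 reads c0=-1 → after 1×micro: 58 ⇒ (c0=-1, c1=58)
[Jacobi] macro 5: S0 reads c0=-1 → after 2×micro: -1; S1 reads c0=-1 → after 1×micro: 114 ⇒ (c0=-1, c1=114)
[Jacobi] macro 6: S0 reads c0=-1 → after 2×micro: -1; S1 reads c0=-1 → after 1×micro: 226 ⇒ (c0=-1, c1=226)
[Jacobi] macro 7: S0 reads c0=-1 → after 2×micro: -1; S1 reads c0=-1 → after 1×micro: 450 ⇒ (c0=-1, c1=450)
[Gauss-Seidel] macro 1: S0 reads c0=1 → after 2×micro: 4; S1 reads c0=4 → after 1×micro: 8 ⇒ (c0=4, c1=8)
[Gauss-Seidel] macro 2: S0 reads c0=4 → after 2×micro: 3; S1 reads c0=3 → after 1×micro: 22 ⇒ (c0=3, c1=22)
[Gauss-Seidel] macro 3: S0 reads c0=3 → after 2×micro: -1; S1 reads c0=-1 → after 1×micro: 42 ⇒ (c0=-1, c1=42)
[Gauss-Seidel] macro 4: S0 reads c0=-1 → after 2×micro: -1; S1 reads c0=-1 → after 1×micro: 82 ⇒ (c0=-1, c1=82)
[Gauss-Seidel] macro 5: S0 reads c0=-1 → after 2×micro: -1; S1 reads c0=-1 → after 1×micro: 162 ⇒ (c0=-1, c1=162)
[Gauss-Seidel] macro 6: S0 reads c0=-1 → after 2×micro: -1; S1 reads c0=-1 → after 1×micro: 322 ⇒ (c0=-1, c1=322)
[Gauss-Seidel] macro 7: S0 reads c0=-1 → after 2×micro: -1; S1 reads c0=-1 → after 1×micro: 642 ⇒ (c0=-1, c1=642)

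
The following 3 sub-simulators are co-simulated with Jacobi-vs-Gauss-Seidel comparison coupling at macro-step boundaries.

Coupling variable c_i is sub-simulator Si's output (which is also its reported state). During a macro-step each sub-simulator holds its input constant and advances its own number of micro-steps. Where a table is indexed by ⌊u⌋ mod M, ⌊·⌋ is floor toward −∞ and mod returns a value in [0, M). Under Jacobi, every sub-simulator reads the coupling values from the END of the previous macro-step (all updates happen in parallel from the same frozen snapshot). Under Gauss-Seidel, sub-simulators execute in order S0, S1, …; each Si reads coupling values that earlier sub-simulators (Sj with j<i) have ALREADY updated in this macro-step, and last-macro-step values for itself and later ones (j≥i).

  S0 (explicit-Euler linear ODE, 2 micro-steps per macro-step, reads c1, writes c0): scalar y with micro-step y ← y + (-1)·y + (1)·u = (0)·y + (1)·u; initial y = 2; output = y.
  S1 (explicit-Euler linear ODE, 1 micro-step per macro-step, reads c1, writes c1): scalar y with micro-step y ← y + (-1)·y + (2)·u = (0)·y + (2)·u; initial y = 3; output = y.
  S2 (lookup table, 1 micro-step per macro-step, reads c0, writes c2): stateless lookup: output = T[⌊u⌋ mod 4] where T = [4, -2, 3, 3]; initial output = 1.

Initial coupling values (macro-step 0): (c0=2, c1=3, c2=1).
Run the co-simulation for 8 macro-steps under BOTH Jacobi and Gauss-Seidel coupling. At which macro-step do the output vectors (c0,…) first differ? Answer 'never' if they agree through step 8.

first divergence at macro-step: 3

[Jacobi] macro 1: S0 reads c1=3 → after 2×micro: 3; S1 reads c1=3 → after 1×micro: 6; S2 reads c0=2 → after 1×micro: 3 ⇒ (c0=3, c1=6, c2=3)
[Jacobi] macro 2: S0 reads c1=6 → after 2×micro: 6; S1 reads c1=6 → after 1×micro: 12; S2 reads c0=3 → after 1×micro: 3 ⇒ (c0=6, c1=12, c2=3)
[Jacobi] macro 3: S0 reads c1=12 → after 2×micro: 12; S1 reads c1=12 → after 1×micro: 24; S2 reads c0=6 → after 1×micro: 3 ⇒ (c0=12, c1=24, c2=3)
[Jacobi] macro 4: S0 reads c1=24 → after 2×micro: 24; S1 reads c1=24 → after 1×micro: 48; S2 reads c0=12 → after 1×micro: 4 ⇒ (c0=24, c1=48, c2=4)
[Jacobi] macro 5: S0 reads c1=48 → after 2×micro: 48; S1 reads c1=48 → after 1×micro: 96; S2 reads c0=24 → after 1×micro: 4 ⇒ (c0=48, c1=96, c2=4)
[Jacobi] macro 6: S0 reads c1=96 → after 2×micro: 96; S1 reads c1=96 → after 1×micro: 192; S2 reads c0=48 → after 1×micro: 4 ⇒ (c0=96, c1=192, c2=4)
[Jacobi] macro 7: S0 reads c1=192 → after 2×micro: 192; S1 reads c1=192 → after 1×micro: 384; S2 reads c0=96 → after 1×micro: 4 ⇒ (c0=192, c1=384, c2=4)
[Jacobi] macro 8: S0 reads c1=384 → after 2×micro: 384; S1 reads c1=384 → after 1×micro: 768; S2 reads c0=192 → after 1×micro: 4 ⇒ (c0=384, c1=768, c2=4)
[Gauss-Seidel] macro 1: S0 reads c1=3 → after 2×micro: 3; S1 reads c1=3 → after 1×micro: 6; S2 reads c0=3 → after 1×micro: 3 ⇒ (c0=3, c1=6, c2=3)
[Gauss-Seidel] macro 2: S0 reads c1=6 → after 2×micro: 6; S1 reads c1=6 → after 1×micro: 12; S2 reads c0=6 → after 1×micro: 3 ⇒ (c0=6, c1=12, c2=3)
[Gauss-Seidel] macro 3: S0 reads c1=12 → after 2×micro: 12; S1 reads c1=12 → after 1×micro: 24; S2 reads c0=12 → after 1×micro: 4 ⇒ (c0=12, c1=24, c2=4)
[Gauss-Seidel] macro 4: S0 reads c1=24 → after 2×micro: 24; S1 reads c1=24 → after 1×micro: 48; S2 reads c0=24 → after 1×micro: 4 ⇒ (c0=24, c1=48, c2=4)
[Gauss-Seidel] macro 5: S0 reads c1=48 → after 2×micro: 48; S1 reads c1=48 → after 1×micro: 96; S2 reads c0=48 → after 1×micro: 4 ⇒ (c0=48, c1=96, c2=4)
[Gauss-Seidel] macro 6: S0 reads c1=96 → after 2×micro: 96; S1 reads c1=96 → after 1×micro: 192; S2 reads c0=96 → after 1×micro: 4 ⇒ (c0=96, c1=192, c2=4)
[Gauss-Seidel] macro 7: S0 reads c1=192 → after 2×micro: 192; S1 reads c1=192 → after 1×micro: 384; S2 reads c0=192 → after 1×micro: 4 ⇒ (c0=192, c1=384, c2=4)
[Gauss-Seidel] macro 8: S0 reads c1=384 → after 2×micro: 384; S1 reads c1=384 → after 1×micro: 768; S2 reads c0=384 → after 1×micro: 4 ⇒ (c0=384, c1=768, c2=4)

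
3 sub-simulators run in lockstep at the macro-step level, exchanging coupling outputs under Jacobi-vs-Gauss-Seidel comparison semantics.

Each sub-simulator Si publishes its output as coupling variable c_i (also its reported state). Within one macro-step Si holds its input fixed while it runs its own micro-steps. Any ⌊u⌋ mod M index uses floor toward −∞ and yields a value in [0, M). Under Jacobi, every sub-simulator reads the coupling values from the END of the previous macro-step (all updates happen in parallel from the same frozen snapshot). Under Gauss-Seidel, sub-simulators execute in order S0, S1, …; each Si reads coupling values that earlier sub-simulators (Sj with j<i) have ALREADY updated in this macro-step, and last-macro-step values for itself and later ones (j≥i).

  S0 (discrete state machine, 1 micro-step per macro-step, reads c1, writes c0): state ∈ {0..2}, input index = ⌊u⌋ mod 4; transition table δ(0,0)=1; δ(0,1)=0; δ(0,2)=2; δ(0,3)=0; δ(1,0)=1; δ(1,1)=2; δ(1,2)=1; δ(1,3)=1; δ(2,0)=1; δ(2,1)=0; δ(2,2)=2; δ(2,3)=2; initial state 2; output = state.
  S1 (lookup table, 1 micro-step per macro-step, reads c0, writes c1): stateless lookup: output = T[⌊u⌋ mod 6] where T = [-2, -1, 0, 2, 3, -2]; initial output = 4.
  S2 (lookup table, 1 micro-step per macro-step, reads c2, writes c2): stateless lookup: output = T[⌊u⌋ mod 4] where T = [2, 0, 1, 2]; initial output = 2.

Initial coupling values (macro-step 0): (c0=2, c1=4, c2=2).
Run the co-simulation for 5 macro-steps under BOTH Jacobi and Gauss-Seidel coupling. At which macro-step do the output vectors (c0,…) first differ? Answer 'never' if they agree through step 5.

[Jacobi] macro 1: S0 reads c1=4 → after 1×micro: 1; S1 reads c0=2 → after 1×micro: 0; S2 reads c2=2 → after 1×micro: 1 ⇒ (c0=1, c1=0, c2=1)
[Jacobi] macro 2: S0 reads c1=0 → after 1×micro: 1; S1 reads c0=1 → after 1×micro: -1; S2 reads c2=1 → after 1×micro: 0 ⇒ (c0=1, c1=-1, c2=0)
[Jacobi] macro 3: S0 reads c1=-1 → after 1×micro: 1; S1 reads c0=1 → after 1×micro: -1; S2 reads c2=0 → after 1×micro: 2 ⇒ (c0=1, c1=-1, c2=2)
[Jacobi] macro 4: S0 reads c1=-1 → after 1×micro: 1; S1 reads c0=1 → after 1×micro: -1; S2 reads c2=2 → after 1×micro: 1 ⇒ (c0=1, c1=-1, c2=1)
[Jacobi] macro 5: S0 reads c1=-1 → after 1×micro: 1; S1 reads c0=1 → after 1×micro: -1; S2 reads c2=1 → after 1×micro: 0 ⇒ (c0=1, c1=-1, c2=0)
[Gauss-Seidel] macro 1: S0 reads c1=4 → after 1×micro: 1; S1 reads c0=1 → after 1×micro: -1; S2 reads c2=2 → after 1×micro: 1 ⇒ (c0=1, c1=-1, c2=1)
[Gauss-Seidel] macro 2: S0 reads c1=-1 → after 1×micro: 1; S1 reads c0=1 → after 1×micro: -1; S2 reads c2=1 → after 1×micro: 0 ⇒ (c0=1, c1=-1, c2=0)
[Gauss-Seidel] macro 3: S0 reads c1=-1 → after 1×micro: 1; S1 reads c0=1 → after 1×micro: -1; S2 reads c2=0 → after 1×micro: 2 ⇒ (c0=1, c1=-1, c2=2)
[Gauss-Seidel] macro 4: S0 reads c1=-1 → after 1×micro: 1; S1 reads c0=1 → after 1×micro: -1; S2 reads c2=2 → after 1×micro: 1 ⇒ (c0=1, c1=-1, c2=1)
[Gauss-Seidel] macro 5: S0 reads c1=-1 → after 1×micro: 1; S1 reads c0=1 → after 1×micro: -1; S2 reads c2=1 → after 1×micro: 0 ⇒ (c0=1, c1=-1, c2=0)

first divergence at macro-step: 1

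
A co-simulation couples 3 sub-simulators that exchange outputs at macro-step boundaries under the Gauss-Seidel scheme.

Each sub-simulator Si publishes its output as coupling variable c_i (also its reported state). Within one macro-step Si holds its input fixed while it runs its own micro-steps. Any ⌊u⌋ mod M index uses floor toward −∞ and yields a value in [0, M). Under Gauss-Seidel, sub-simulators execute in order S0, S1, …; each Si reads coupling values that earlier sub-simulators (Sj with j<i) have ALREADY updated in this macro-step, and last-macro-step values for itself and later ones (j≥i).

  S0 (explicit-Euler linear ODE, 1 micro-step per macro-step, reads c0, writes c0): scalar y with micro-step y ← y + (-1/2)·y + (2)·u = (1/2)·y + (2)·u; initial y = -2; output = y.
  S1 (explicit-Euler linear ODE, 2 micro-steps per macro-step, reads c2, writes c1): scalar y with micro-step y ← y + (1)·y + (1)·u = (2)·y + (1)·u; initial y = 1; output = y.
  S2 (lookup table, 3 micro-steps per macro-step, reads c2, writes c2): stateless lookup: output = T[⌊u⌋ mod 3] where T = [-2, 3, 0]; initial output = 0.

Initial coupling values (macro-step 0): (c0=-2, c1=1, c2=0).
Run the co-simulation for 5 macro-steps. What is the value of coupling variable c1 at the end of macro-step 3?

c1 at macro-step 3 = 49

macro 1: S0 reads c0=-2 → after 1×micro: -5; S1 reads c2=0 → after 2×micro: 4; S2 reads c2=0 → after 3×micro: -2 ⇒ (c0=-5, c1=4, c2=-2)
macro 2: S0 reads c0=-5 → after 1×micro: -25/2; S1 reads c2=-2 → after 2×micro: 10; S2 reads c2=-2 → after 3×micro: 3 ⇒ (c0=-25/2, c1=10, c2=3)
macro 3: S0 reads c0=-25/2 → after 1×micro: -125/4; S1 reads c2=3 → after 2×micro: 49; S2 reads c2=3 → after 3×micro: -2 ⇒ (c0=-125/4, c1=49, c2=-2)
macro 4: S0 reads c0=-125/4 → after 1×micro: -625/8; S1 reads c2=-2 → after 2×micro: 190; S2 reads c2=-2 → after 3×micro: 3 ⇒ (c0=-625/8, c1=190, c2=3)
macro 5: S0 reads c0=-625/8 → after 1×micro: -3125/16; S1 reads c2=3 → after 2×micro: 769; S2 reads c2=3 → after 3×micro: -2 ⇒ (c0=-3125/16, c1=769, c2=-2)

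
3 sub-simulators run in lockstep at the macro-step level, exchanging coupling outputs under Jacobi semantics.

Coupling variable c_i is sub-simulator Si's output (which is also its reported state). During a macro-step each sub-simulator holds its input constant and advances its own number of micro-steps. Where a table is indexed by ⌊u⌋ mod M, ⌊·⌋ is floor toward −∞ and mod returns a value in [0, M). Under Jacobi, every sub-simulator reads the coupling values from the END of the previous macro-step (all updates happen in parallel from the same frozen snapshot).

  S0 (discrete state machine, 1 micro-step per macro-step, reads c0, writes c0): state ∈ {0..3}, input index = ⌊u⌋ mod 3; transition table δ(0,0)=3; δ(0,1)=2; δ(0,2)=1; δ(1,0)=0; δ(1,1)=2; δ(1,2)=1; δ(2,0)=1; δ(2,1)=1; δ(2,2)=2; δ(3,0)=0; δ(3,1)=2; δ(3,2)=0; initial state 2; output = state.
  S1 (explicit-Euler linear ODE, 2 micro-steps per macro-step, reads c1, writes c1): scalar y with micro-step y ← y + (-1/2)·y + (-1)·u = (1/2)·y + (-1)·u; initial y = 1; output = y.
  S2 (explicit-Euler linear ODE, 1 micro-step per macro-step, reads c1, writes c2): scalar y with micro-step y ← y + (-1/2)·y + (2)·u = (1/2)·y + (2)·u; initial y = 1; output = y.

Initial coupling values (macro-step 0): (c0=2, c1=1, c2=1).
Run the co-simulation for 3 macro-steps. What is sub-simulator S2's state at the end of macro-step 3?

S2 state at macro-step 3 = 5/2

macro 1: S0 reads c0=2 → after 1×micro: 2; S1 reads c1=1 → after 2×micro: -5/4; S2 reads c1=1 → after 1×micro: 5/2 ⇒ (c0=2, c1=-5/4, c2=5/2)
macro 2: S0 reads c0=2 → after 1×micro: 2; S1 reads c1=-5/4 → after 2×micro: 25/16; S2 reads c1=-5/4 → after 1×micro: -5/4 ⇒ (c0=2, c1=25/16, c2=-5/4)
macro 3: S0 reads c0=2 → after 1×micro: 2; S1 reads c1=25/16 → after 2×micro: -125/64; S2 reads c1=25/16 → after 1×micro: 5/2 ⇒ (c0=2, c1=-125/64, c2=5/2)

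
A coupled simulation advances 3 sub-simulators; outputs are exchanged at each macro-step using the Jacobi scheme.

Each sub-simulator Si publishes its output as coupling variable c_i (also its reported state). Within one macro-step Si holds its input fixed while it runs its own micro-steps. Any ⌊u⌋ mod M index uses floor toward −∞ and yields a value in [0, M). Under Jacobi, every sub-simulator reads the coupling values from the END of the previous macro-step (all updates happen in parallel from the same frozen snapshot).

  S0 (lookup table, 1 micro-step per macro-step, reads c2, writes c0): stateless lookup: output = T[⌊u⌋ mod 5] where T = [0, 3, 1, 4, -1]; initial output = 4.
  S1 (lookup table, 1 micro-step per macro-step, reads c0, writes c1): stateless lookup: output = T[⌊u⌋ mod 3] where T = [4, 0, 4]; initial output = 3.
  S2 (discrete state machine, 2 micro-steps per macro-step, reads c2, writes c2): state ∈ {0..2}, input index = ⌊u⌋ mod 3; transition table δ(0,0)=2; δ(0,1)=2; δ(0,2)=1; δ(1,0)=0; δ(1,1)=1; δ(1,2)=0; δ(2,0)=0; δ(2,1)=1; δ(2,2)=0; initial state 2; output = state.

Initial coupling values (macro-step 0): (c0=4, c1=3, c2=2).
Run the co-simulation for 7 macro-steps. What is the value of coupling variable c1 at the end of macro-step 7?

c1 at macro-step 7 = 4

macro 1: S0 reads c2=2 → after 1×micro: 1; S1 reads c0=4 → after 1×micro: 0; S2 reads c2=2 → after 2×micro: 1 ⇒ (c0=1, c1=0, c2=1)
macro 2: S0 reads c2=1 → after 1×micro: 3; S1 reads c0=1 → after 1×micro: 0; S2 reads c2=1 → after 2×micro: 1 ⇒ (c0=3, c1=0, c2=1)
macro 3: S0 reads c2=1 → after 1×micro: 3; S1 reads c0=3 → after 1×micro: 4; S2 reads c2=1 → after 2×micro: 1 ⇒ (c0=3, c1=4, c2=1)
macro 4: S0 reads c2=1 → after 1×micro: 3; S1 reads c0=3 → after 1×micro: 4; S2 reads c2=1 → after 2×micro: 1 ⇒ (c0=3, c1=4, c2=1)
macro 5: S0 reads c2=1 → after 1×micro: 3; S1 reads c0=3 → after 1×micro: 4; S2 reads c2=1 → after 2×micro: 1 ⇒ (c0=3, c1=4, c2=1)
macro 6: S0 reads c2=1 → after 1×micro: 3; S1 reads c0=3 → after 1×micro: 4; S2 reads c2=1 → after 2×micro: 1 ⇒ (c0=3, c1=4, c2=1)
macro 7: S0 reads c2=1 → after 1×micro: 3; S1 reads c0=3 → after 1×micro: 4; S2 reads c2=1 → after 2×micro: 1 ⇒ (c0=3, c1=4, c2=1)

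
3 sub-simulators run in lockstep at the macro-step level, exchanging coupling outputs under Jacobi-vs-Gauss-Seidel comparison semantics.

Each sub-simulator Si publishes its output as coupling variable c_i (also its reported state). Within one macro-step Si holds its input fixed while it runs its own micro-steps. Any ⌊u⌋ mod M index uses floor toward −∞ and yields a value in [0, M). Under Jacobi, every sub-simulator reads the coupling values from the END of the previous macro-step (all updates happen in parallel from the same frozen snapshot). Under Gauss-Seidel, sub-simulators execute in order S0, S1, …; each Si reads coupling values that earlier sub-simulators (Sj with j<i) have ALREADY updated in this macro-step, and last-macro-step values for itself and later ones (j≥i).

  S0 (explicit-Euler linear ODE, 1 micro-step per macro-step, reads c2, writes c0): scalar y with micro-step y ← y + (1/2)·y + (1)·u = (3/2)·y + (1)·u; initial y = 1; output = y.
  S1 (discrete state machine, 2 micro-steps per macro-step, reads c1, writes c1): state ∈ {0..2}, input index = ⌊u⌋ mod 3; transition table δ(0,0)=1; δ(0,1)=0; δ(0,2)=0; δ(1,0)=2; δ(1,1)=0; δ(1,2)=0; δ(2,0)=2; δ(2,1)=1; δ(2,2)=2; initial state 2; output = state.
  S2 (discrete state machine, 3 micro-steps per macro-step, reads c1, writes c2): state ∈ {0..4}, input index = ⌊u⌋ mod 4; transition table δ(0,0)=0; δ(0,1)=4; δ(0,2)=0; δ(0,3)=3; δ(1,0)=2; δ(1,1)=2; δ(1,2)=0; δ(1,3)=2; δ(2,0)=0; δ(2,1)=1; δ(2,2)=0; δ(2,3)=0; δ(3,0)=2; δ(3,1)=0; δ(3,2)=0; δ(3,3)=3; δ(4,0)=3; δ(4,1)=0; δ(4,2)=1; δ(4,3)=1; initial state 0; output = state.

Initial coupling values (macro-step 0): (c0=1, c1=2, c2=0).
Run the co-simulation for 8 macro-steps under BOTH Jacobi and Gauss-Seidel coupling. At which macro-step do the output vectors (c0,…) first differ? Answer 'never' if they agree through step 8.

[Jacobi] macro 1: S0 reads c2=0 → after 1×micro: 3/2; S1 reads c1=2 → after 2×micro: 2; S2 reads c1=2 → after 3×micro: 0 ⇒ (c0=3/2, c1=2, c2=0)
[Jacobi] macro 2: S0 reads c2=0 → after 1×micro: 9/4; S1 reads c1=2 → after 2×micro: 2; S2 reads c1=2 → after 3×micro: 0 ⇒ (c0=9/4, c1=2, c2=0)
[Jacobi] macro 3: S0 reads c2=0 → after 1×micro: 27/8; S1 reads c1=2 → after 2×micro: 2; S2 reads c1=2 → after 3×micro: 0 ⇒ (c0=27/8, c1=2, c2=0)
[Jacobi] macro 4: S0 reads c2=0 → after 1×micro: 81/16; S1 reads c1=2 → after 2×micro: 2; S2 reads c1=2 → after 3×micro: 0 ⇒ (c0=81/16, c1=2, c2=0)
[Jacobi] macro 5: S0 reads c2=0 → after 1×micro: 243/32; S1 reads c1=2 → after 2×micro: 2; S2 reads c1=2 → after 3×micro: 0 ⇒ (c0=243/32, c1=2, c2=0)
[Jacobi] macro 6: S0 reads c2=0 → after 1×micro: 729/64; S1 reads c1=2 → after 2×micro: 2; S2 reads c1=2 → after 3×micro: 0 ⇒ (c0=729/64, c1=2, c2=0)
[Jacobi] macro 7: S0 reads c2=0 → after 1×micro: 2187/128; S1 reads c1=2 → after 2×micro: 2; S2 reads c1=2 → after 3×micro: 0 ⇒ (c0=2187/128, c1=2, c2=0)
[Jacobi] macro 8: S0 reads c2=0 → after 1×micro: 6561/256; S1 reads c1=2 → after 2×micro: 2; S2 reads c1=2 → after 3×micro: 0 ⇒ (c0=6561/256, c1=2, c2=0)
[Gauss-Seidel] macro 1: S0 reads c2=0 → after 1×micro: 3/2; S1 reads c1=2 → after 2×micro: 2; S2 reads c1=2 → after 3×micro: 0 ⇒ (c0=3/2, c1=2, c2=0)
[Gauss-Seidel] macro 2: S0 reads c2=0 → after 1×micro: 9/4; S1 reads c1=2 → after 2×micro: 2; S2 reads c1=2 → after 3×micro: 0 ⇒ (c0=9/4, c1=2, c2=0)
[Gauss-Seidel] macro 3: S0 reads c2=0 → after 1×micro: 27/8; S1 reads c1=2 → after 2×micro: 2; S2 reads c1=2 → after 3×micro: 0 ⇒ (c0=27/8, c1=2, c2=0)
[Gauss-Seidel] macro 4: S0 reads c2=0 → after 1×micro: 81/16; S1 reads c1=2 → after 2×micro: 2; S2 reads c1=2 → after 3×micro: 0 ⇒ (c0=81/16, c1=2, c2=0)
[Gauss-Seidel] macro 5: S0 reads c2=0 → after 1×micro: 243/32; S1 reads c1=2 → after 2×micro: 2; S2 reads c1=2 → after 3×micro: 0 ⇒ (c0=243/32, c1=2, c2=0)
[Gauss-Seidel] macro 6: S0 reads c2=0 → after 1×micro: 729/64; S1 reads c1=2 → after 2×micro: 2; S2 reads c1=2 → after 3×micro: 0 ⇒ (c0=729/64, c1=2, c2=0)
[Gauss-Seidel] macro 7: S0 reads c2=0 → after 1×micro: 2187/128; S1 reads c1=2 → after 2×micro: 2; S2 reads c1=2 → after 3×micro: 0 ⇒ (c0=2187/128, c1=2, c2=0)
[Gauss-Seidel] macro 8: S0 reads c2=0 → after 1×micro: 6561/256; S1 reads c1=2 → after 2×micro: 2; S2 reads c1=2 → after 3×micro: 0 ⇒ (c0=6561/256, c1=2, c2=0)

first divergence at macro-step: never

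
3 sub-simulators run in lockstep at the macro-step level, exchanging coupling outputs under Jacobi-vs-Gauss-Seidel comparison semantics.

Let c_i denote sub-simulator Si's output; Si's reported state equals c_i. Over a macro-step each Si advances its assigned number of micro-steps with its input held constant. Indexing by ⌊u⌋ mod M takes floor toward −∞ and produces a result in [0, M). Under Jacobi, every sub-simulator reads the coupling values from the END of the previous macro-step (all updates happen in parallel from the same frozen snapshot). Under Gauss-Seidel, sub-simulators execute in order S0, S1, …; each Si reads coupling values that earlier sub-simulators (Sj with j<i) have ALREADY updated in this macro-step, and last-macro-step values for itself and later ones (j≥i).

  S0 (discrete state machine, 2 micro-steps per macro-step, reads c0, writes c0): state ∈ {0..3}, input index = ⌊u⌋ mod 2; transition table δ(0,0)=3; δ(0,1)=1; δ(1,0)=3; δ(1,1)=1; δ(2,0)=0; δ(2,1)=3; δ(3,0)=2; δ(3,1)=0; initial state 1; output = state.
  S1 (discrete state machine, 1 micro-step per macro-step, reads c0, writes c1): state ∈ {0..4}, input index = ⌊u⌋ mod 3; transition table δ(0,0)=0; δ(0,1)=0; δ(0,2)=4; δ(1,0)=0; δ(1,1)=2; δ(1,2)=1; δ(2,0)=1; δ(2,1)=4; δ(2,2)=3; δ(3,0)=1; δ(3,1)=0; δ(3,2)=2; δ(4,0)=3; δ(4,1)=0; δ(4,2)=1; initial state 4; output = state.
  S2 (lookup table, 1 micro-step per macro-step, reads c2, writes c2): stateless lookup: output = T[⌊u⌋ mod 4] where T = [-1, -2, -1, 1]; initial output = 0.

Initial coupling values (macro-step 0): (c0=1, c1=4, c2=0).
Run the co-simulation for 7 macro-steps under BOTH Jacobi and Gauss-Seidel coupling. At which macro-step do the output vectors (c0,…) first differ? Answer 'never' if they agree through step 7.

first divergence at macro-step: never

[Jacobi] macro 1: S0 reads c0=1 → after 2×micro: 1; S1 reads c0=1 → after 1×micro: 0; S2 reads c2=0 → after 1×micro: -1 ⇒ (c0=1, c1=0, c2=-1)
[Jacobi] macro 2: S0 reads c0=1 → after 2×micro: 1; S1 reads c0=1 → after 1×micro: 0; S2 reads c2=-1 → after 1×micro: 1 ⇒ (c0=1, c1=0, c2=1)
[Jacobi] macro 3: S0 reads c0=1 → after 2×micro: 1; S1 reads c0=1 → after 1×micro: 0; S2 reads c2=1 → after 1×micro: -2 ⇒ (c0=1, c1=0, c2=-2)
[Jacobi] macro 4: S0 reads c0=1 → after 2×micro: 1; S1 reads c0=1 → after 1×micro: 0; S2 reads c2=-2 → after 1×micro: -1 ⇒ (c0=1, c1=0, c2=-1)
[Jacobi] macro 5: S0 reads c0=1 → after 2×micro: 1; S1 reads c0=1 → after 1×micro: 0; S2 reads c2=-1 → after 1×micro: 1 ⇒ (c0=1, c1=0, c2=1)
[Jacobi] macro 6: S0 reads c0=1 → after 2×micro: 1; S1 reads c0=1 → after 1×micro: 0; S2 reads c2=1 → after 1×micro: -2 ⇒ (c0=1, c1=0, c2=-2)
[Jacobi] macro 7: S0 reads c0=1 → after 2×micro: 1; S1 reads c0=1 → after 1×micro: 0; S2 reads c2=-2 → after 1×micro: -1 ⇒ (c0=1, c1=0, c2=-1)
[Gauss-Seidel] macro 1: S0 reads c0=1 → after 2×micro: 1; S1 reads c0=1 → after 1×micro: 0; S2 reads c2=0 → after 1×micro: -1 ⇒ (c0=1, c1=0, c2=-1)
[Gauss-Seidel] macro 2: S0 reads c0=1 → after 2×micro: 1; S1 reads c0=1 → after 1×micro: 0; S2 reads c2=-1 → after 1×micro: 1 ⇒ (c0=1, c1=0, c2=1)
[Gauss-Seidel] macro 3: S0 reads c0=1 → after 2×micro: 1; S1 reads c0=1 → after 1×micro: 0; S2 reads c2=1 → after 1×micro: -2 ⇒ (c0=1, c1=0, c2=-2)
[Gauss-Seidel] macro 4: S0 reads c0=1 → after 2×micro: 1; S1 reads c0=1 → after 1×micro: 0; S2 reads c2=-2 → after 1×micro: -1 ⇒ (c0=1, c1=0, c2=-1)
[Gauss-Seidel] macro 5: S0 reads c0=1 → after 2×micro: 1; S1 reads c0=1 → after 1×micro: 0; S2 reads c2=-1 → after 1×micro: 1 ⇒ (c0=1, c1=0, c2=1)
[Gauss-Seidel] macro 6: S0 reads c0=1 → after 2×micro: 1; S1 reads c0=1 → after 1×micro: 0; S2 reads c2=1 → after 1×micro: -2 ⇒ (c0=1, c1=0, c2=-2)
[Gauss-Seidel] macro 7: S0 reads c0=1 → after 2×micro: 1; S1 reads c0=1 → after 1×micro: 0; S2 reads c2=-2 → after 1×micro: -1 ⇒ (c0=1, c1=0, c2=-1)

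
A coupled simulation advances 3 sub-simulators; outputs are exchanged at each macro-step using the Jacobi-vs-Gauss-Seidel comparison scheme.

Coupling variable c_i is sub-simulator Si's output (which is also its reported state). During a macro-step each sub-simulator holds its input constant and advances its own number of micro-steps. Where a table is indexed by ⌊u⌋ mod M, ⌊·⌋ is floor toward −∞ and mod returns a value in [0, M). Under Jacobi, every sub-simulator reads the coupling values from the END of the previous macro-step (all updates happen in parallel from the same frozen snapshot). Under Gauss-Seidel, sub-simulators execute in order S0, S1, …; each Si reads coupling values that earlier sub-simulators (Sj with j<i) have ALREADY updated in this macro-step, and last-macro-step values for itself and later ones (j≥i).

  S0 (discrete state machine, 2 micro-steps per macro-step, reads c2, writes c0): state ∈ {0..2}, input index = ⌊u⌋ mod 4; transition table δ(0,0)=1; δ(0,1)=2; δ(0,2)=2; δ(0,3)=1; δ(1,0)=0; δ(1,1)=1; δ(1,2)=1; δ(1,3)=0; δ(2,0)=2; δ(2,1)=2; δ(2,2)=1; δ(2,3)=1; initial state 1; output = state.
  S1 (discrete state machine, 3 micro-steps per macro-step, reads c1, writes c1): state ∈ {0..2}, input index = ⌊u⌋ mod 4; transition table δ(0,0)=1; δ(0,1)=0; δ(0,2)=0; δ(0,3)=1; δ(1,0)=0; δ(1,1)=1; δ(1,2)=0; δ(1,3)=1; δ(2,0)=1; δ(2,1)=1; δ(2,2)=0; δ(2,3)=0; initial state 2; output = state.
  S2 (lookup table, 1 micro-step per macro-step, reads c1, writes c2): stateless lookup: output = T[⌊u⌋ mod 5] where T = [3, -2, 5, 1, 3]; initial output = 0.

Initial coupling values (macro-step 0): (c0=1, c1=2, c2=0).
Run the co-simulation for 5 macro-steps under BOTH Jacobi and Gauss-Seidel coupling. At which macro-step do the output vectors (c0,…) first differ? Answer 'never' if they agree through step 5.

first divergence at macro-step: 1

[Jacobi] macro 1: S0 reads c2=0 → after 2×micro: 1; S1 reads c1=2 → after 3×micro: 0; S2 reads c1=2 → after 1×micro: 5 ⇒ (c0=1, c1=0, c2=5)
[Jacobi] macro 2: S0 reads c2=5 → after 2×micro: 1; S1 reads c1=0 → after 3×micro: 1; S2 reads c1=0 → after 1×micro: 3 ⇒ (c0=1, c1=1, c2=3)
[Jacobi] macro 3: S0 reads c2=3 → after 2×micro: 1; S1 reads c1=1 → after 3×micro: 1; S2 reads c1=1 → after 1×micro: -2 ⇒ (c0=1, c1=1, c2=-2)
[Jacobi] macro 4: S0 reads c2=-2 → after 2×micro: 1; S1 reads c1=1 → after 3×micro: 1; S2 reads c1=1 → after 1×micro: -2 ⇒ (c0=1, c1=1, c2=-2)
[Jacobi] macro 5: S0 reads c2=-2 → after 2×micro: 1; S1 reads c1=1 → after 3×micro: 1; S2 reads c1=1 → after 1×micro: -2 ⇒ (c0=1, c1=1, c2=-2)
[Gauss-Seidel] macro 1: S0 reads c2=0 → after 2×micro: 1; S1 reads c1=2 → after 3×micro: 0; S2 reads c1=0 → after 1×micro: 3 ⇒ (c0=1, c1=0, c2=3)
[Gauss-Seidel] macro 2: S0 reads c2=3 → after 2×micro: 1; S1 reads c1=0 → after 3×micro: 1; S2 reads c1=1 → after 1×micro: -2 ⇒ (c0=1, c1=1, c2=-2)
[Gauss-Seidel] macro 3: S0 reads c2=-2 → after 2×micro: 1; S1 reads c1=1 → after 3×micro: 1; S2 reads c1=1 → after 1×micro: -2 ⇒ (c0=1, c1=1, c2=-2)
[Gauss-Seidel] macro 4: S0 reads c2=-2 → after 2×micro: 1; S1 reads c1=1 → after 3×micro: 1; S2 reads c1=1 → after 1×micro: -2 ⇒ (c0=1, c1=1, c2=-2)
[Gauss-Seidel] macro 5: S0 reads c2=-2 → after 2×micro: 1; S1 reads c1=1 → after 3×micro: 1; S2 reads c1=1 → after 1×micro: -2 ⇒ (c0=1, c1=1, c2=-2)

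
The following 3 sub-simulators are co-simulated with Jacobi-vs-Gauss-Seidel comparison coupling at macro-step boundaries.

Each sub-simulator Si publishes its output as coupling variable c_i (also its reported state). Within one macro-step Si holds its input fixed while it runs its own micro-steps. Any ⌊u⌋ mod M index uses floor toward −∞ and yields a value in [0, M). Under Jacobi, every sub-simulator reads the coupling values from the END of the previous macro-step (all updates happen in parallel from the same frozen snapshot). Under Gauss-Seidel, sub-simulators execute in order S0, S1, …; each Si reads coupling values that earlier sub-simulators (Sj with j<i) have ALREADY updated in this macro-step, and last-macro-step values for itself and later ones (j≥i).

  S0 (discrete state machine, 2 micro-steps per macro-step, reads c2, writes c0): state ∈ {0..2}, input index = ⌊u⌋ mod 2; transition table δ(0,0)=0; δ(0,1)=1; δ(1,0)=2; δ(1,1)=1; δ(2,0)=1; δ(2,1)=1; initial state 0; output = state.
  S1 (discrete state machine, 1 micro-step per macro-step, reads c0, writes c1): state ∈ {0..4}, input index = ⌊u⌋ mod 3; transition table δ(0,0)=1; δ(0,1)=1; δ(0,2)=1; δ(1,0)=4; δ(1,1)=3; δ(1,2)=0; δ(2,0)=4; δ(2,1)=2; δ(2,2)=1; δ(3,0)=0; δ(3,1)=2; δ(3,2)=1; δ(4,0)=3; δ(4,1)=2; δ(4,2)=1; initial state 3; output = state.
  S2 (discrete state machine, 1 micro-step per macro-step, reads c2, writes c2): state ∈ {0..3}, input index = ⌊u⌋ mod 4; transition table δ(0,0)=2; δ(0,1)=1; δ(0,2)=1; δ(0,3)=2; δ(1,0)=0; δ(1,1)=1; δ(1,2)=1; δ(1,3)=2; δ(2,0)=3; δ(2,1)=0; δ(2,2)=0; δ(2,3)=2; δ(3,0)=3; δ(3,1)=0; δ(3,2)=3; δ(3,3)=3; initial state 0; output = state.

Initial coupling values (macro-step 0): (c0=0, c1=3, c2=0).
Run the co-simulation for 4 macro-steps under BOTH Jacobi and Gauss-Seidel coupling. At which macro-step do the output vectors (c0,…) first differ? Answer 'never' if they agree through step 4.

first divergence at macro-step: never

[Jacobi] macro 1: S0 reads c2=0 → after 2×micro: 0; S1 reads c0=0 → after 1×micro: 0; S2 reads c2=0 → after 1×micro: 2 ⇒ (c0=0, c1=0, c2=2)
[Jacobi] macro 2: S0 reads c2=2 → after 2×micro: 0; S1 reads c0=0 → after 1×micro: 1; S2 reads c2=2 → after 1×micro: 0 ⇒ (c0=0, c1=1, c2=0)
[Jacobi] macro 3: S0 reads c2=0 → after 2×micro: 0; S1 reads c0=0 → after 1×micro: 4; S2 reads c2=0 → after 1×micro: 2 ⇒ (c0=0, c1=4, c2=2)
[Jacobi] macro 4: S0 reads c2=2 → after 2×micro: 0; S1 reads c0=0 → after 1×micro: 3; S2 reads c2=2 → after 1×micro: 0 ⇒ (c0=0, c1=3, c2=0)
[Gauss-Seidel] macro 1: S0 reads c2=0 → after 2×micro: 0; S1 reads c0=0 → after 1×micro: 0; S2 reads c2=0 → after 1×micro: 2 ⇒ (c0=0, c1=0, c2=2)
[Gauss-Seidel] macro 2: S0 reads c2=2 → after 2×micro: 0; S1 reads c0=0 → after 1×micro: 1; S2 reads c2=2 → after 1×micro: 0 ⇒ (c0=0, c1=1, c2=0)
[Gauss-Seidel] macro 3: S0 reads c2=0 → after 2×micro: 0; S1 reads c0=0 → after 1×micro: 4; S2 reads c2=0 → after 1×micro: 2 ⇒ (c0=0, c1=4, c2=2)
[Gauss-Seidel] macro 4: S0 reads c2=2 → after 2×micro: 0; S1 reads c0=0 → after 1×micro: 3; S2 reads c2=2 → after 1×micro: 0 ⇒ (c0=0, c1=3, c2=0)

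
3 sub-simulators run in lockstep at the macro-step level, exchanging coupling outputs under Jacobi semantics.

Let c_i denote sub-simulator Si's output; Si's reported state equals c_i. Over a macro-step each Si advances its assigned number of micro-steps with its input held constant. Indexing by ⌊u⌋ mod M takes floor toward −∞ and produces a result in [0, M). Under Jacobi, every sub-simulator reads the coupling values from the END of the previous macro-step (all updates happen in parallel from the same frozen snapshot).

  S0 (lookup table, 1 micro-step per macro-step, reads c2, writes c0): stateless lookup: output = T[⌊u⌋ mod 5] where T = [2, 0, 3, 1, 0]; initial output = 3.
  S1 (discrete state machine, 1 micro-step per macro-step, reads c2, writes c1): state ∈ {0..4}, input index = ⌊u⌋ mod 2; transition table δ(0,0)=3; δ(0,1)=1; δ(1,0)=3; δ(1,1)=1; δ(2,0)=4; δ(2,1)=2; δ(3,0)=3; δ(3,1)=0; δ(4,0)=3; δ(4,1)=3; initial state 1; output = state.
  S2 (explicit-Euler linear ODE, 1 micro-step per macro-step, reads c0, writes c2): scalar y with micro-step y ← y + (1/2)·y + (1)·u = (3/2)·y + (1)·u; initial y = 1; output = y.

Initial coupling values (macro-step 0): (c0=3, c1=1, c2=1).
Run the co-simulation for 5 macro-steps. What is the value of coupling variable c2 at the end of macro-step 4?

macro 1: S0 reads c2=1 → after 1×micro: 0; S1 reads c2=1 → after 1×micro: 1; S2 reads c0=3 → after 1×micro: 9/2 ⇒ (c0=0, c1=1, c2=9/2)
macro 2: S0 reads c2=9/2 → after 1×micro: 0; S1 reads c2=9/2 → after 1×micro: 3; S2 reads c0=0 → after 1×micro: 27/4 ⇒ (c0=0, c1=3, c2=27/4)
macro 3: S0 reads c2=27/4 → after 1×micro: 0; S1 reads c2=27/4 → after 1×micro: 3; S2 reads c0=0 → after 1×micro: 81/8 ⇒ (c0=0, c1=3, c2=81/8)
macro 4: S0 reads c2=81/8 → after 1×micro: 2; S1 reads c2=81/8 → after 1×micro: 3; S2 reads c0=0 → after 1×micro: 243/16 ⇒ (c0=2, c1=3, c2=243/16)
macro 5: S0 reads c2=243/16 → after 1×micro: 2; S1 reads c2=243/16 → after 1×micro: 0; S2 reads c0=2 → after 1×micro: 793/32 ⇒ (c0=2, c1=0, c2=793/32)

c2 at macro-step 4 = 243/16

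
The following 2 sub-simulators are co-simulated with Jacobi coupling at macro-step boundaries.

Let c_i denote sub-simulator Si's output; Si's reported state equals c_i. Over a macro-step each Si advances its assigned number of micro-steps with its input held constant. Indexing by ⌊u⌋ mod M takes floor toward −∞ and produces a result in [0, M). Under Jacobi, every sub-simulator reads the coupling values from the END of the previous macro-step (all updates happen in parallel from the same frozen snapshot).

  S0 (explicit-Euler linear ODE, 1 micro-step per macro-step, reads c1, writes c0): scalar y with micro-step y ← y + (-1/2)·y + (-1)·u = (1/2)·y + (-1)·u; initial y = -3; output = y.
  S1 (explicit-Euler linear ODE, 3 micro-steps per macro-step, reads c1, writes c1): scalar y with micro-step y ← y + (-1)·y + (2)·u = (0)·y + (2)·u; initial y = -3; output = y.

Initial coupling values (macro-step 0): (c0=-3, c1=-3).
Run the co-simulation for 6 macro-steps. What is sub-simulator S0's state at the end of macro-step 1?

S0 state at macro-step 1 = 3/2

macro 1: S0 reads c1=-3 → after 1×micro: 3/2; S1 reads c1=-3 → after 3×micro: -6 ⇒ (c0=3/2, c1=-6)
macro 2: S0 reads c1=-6 → after 1×micro: 27/4; S1 reads c1=-6 → after 3×micro: -12 ⇒ (c0=27/4, c1=-12)
macro 3: S0 reads c1=-12 → after 1×micro: 123/8; S1 reads c1=-12 → after 3×micro: -24 ⇒ (c0=123/8, c1=-24)
macro 4: S0 reads c1=-24 → after 1×micro: 507/16; S1 reads c1=-24 → after 3×micro: -48 ⇒ (c0=507/16, c1=-48)
macro 5: S0 reads c1=-48 → after 1×micro: 2043/32; S1 reads c1=-48 → after 3×micro: -96 ⇒ (c0=2043/32, c1=-96)
macro 6: S0 reads c1=-96 → after 1×micro: 8187/64; S1 reads c1=-96 → after 3×micro: -192 ⇒ (c0=8187/64, c1=-192)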